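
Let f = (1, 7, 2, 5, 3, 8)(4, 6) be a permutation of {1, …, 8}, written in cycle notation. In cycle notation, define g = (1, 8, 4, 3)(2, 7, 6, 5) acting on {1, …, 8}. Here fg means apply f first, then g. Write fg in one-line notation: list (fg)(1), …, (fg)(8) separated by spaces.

(fg)(x) = g(f(x)). Computing each image: g(f(1)) = g(7) = 6, g(f(2)) = g(5) = 2, g(f(3)) = g(8) = 4, g(f(4)) = g(6) = 5, g(f(5)) = g(3) = 1, g(f(6)) = g(4) = 3, g(f(7)) = g(2) = 7, g(f(8)) = g(1) = 8.
Hence fg = [6 2 4 5 1 3 7 8].

6 2 4 5 1 3 7 8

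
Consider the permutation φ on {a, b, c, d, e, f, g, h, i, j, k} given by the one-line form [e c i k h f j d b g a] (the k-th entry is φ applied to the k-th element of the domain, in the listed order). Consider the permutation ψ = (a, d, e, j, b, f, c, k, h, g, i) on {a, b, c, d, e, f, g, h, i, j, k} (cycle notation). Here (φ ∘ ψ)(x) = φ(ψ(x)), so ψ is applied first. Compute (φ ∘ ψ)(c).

ψ(c) = k, then φ(k) = a; composing gives (φ ∘ ψ)(c) = a.

a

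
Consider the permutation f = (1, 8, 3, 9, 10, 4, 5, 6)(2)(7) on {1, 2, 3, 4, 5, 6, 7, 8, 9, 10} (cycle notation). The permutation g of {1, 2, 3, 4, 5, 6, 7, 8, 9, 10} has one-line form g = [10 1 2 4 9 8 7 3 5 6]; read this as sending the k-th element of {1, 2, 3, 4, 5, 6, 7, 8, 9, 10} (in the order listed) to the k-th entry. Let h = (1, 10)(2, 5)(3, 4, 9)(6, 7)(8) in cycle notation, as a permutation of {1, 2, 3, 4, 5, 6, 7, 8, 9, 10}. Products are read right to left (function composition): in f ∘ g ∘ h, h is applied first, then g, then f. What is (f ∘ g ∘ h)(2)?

10

(f ∘ g ∘ h)(2) = f(g(h(2))). h(2) = 5, then g(5) = 9, then f(9) = 10, so the result is 10.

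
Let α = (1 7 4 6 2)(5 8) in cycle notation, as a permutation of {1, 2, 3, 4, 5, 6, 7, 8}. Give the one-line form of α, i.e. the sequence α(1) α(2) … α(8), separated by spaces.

Reading each image from the cycles: 1↦7, 2↦1, 3↦3, 4↦6, 5↦8, 6↦2, 7↦4, 8↦5.
So the one-line form is 7 1 3 6 8 2 4 5.

7 1 3 6 8 2 4 5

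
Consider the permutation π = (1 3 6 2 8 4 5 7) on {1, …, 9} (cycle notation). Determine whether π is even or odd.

The cycle lengths are 8, 1.
A cycle of length ℓ contributes ℓ−1 transpositions, so π is a product of 7 transpositions — odd.

odd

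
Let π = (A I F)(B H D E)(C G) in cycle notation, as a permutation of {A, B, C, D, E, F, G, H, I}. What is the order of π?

12

The disjoint cycles have lengths 4, 3, 2.
The order of π is the least common multiple of its cycle lengths: lcm(4, 3, 2) = 12.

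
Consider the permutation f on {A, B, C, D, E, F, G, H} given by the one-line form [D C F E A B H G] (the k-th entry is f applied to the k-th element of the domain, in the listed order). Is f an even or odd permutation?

In disjoint-cycle form the cycle lengths are 3, 3, 2.
A cycle of length ℓ contributes ℓ−1 transpositions, so f is a product of 2 + 2 + 1 = 5 transpositions — odd.

odd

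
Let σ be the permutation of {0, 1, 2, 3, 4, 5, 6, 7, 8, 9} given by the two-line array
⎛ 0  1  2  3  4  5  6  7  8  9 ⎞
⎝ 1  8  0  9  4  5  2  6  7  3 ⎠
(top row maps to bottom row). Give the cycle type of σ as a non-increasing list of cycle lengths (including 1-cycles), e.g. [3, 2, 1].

The disjoint cycles are (0 1 8 7 6 2)(3 9)(4)(5), with lengths 6, 2, 1, 1 in non-increasing order.

[6, 2, 1, 1]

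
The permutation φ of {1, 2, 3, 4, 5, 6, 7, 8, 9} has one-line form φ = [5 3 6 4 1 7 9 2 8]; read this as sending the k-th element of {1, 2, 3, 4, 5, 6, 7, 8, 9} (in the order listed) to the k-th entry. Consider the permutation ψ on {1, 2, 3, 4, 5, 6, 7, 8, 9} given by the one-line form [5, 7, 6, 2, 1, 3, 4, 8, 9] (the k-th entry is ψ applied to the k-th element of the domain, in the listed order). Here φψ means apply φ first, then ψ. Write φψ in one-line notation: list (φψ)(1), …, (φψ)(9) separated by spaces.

For each element, apply φ then ψ: 1 → 5 → 1; 2 → 3 → 6; 3 → 6 → 3; 4 → 4 → 2; 5 → 1 → 5; 6 → 7 → 4; 7 → 9 → 9; 8 → 2 → 7; 9 → 8 → 8.
So φψ in one-line form is 1 6 3 2 5 4 9 7 8.

1 6 3 2 5 4 9 7 8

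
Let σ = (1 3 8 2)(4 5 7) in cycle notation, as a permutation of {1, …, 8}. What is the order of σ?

12

The cycle type of σ is (4, 3, 1).
Since disjoint cycles commute, ord(σ) = lcm(4, 3) = 12.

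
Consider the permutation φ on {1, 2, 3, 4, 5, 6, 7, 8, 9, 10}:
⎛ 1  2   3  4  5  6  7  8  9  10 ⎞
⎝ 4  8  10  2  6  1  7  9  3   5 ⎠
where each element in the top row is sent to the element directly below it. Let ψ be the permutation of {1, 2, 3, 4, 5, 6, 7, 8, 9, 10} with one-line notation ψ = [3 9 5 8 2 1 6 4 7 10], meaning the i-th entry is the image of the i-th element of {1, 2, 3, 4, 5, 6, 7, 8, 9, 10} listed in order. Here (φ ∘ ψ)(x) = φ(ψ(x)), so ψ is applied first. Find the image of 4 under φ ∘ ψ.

9

First apply ψ: ψ(4) = 8, then φ(8) = 9. Thus (φ ∘ ψ)(4) = 9.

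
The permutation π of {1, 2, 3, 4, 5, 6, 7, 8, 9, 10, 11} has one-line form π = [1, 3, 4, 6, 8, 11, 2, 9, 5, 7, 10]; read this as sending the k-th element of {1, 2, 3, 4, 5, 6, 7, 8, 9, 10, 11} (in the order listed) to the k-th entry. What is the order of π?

21

The disjoint-cycle form of π has cycle lengths 7, 3, 1.
Since disjoint cycles commute, ord(π) = lcm(7, 3) = 21.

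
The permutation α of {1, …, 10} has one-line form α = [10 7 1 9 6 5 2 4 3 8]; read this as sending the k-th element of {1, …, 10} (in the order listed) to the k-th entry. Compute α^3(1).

Tracing 1 → 10 → … returns to 1 after 6 steps, so 1 lies in a 6-cycle (1 10 8 4 9 3).
Stepping 3 places around the cycle: 1 → 10 → 8 → 4.

4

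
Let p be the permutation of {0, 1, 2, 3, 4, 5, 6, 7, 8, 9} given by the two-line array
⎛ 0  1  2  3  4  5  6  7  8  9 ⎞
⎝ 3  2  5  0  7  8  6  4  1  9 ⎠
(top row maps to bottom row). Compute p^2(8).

2

Tracing 8 → 1 → … returns to 8 after 4 steps, so 8 lies in a 4-cycle (1, 2, 5, 8).
Stepping 2 places around the cycle: 8 → 1 → 2.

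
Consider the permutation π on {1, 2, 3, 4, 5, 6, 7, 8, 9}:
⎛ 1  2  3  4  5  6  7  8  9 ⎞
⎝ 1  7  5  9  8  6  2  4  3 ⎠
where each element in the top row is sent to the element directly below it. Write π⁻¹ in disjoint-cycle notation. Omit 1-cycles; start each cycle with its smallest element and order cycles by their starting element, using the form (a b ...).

First write π in disjoint cycles: (2 7)(3 5 8 4 9).
Reversing each cycle (and rotating so the smallest element leads) gives π⁻¹ = (2 7)(3 9 4 8 5).

(2 7)(3 9 4 8 5)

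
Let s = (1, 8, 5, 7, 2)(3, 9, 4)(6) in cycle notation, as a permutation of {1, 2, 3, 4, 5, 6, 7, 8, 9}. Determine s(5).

7

In the cycle (1, 8, 5, 7, 2), 5 is followed by 7, so s(5) = 7.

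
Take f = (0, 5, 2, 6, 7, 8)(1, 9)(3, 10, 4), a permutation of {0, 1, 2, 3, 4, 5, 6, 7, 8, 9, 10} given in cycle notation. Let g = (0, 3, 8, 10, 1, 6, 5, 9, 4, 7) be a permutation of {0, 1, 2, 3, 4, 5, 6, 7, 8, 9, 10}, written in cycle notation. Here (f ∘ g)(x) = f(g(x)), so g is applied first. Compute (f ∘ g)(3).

0

(f ∘ g)(3) = f(g(3)). g(3) = 8, then f(8) = 0. So (f ∘ g)(3) = 0.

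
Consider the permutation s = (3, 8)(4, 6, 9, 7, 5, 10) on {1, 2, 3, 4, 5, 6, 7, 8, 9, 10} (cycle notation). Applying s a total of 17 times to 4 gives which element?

10

4 lies in the 6-cycle (4, 6, 9, 7, 5, 10).
Since the cycle has length 6, s^17 acts on it the same as s^5 (17 mod 6 = 5).
Advancing 5 steps from 4: 4 → 6 → 9 → 7 → 5 → 10.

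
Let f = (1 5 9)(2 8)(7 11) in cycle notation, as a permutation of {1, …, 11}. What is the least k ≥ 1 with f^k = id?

6

The cycle type of f is (3, 2, 2, 1, 1, 1, 1).
The order is lcm(3, 2, 2) = 6.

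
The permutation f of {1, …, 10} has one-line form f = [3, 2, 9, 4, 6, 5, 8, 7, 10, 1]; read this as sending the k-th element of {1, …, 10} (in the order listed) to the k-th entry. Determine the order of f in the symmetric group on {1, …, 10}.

The disjoint-cycle form of f has cycle lengths 4, 2, 2, 1, 1.
The order of f is the least common multiple of its cycle lengths: lcm(4, 2, 2) = 4.

4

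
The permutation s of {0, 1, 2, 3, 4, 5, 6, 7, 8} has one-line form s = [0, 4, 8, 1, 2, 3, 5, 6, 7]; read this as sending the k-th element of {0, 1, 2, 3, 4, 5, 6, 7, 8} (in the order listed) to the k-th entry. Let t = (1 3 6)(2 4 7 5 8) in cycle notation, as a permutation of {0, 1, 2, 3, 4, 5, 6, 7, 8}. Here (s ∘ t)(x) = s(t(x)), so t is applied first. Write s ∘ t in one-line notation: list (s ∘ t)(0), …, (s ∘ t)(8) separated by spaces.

(s ∘ t)(x) = s(t(x)). Computing each image: s(t(0)) = s(0) = 0, s(t(1)) = s(3) = 1, s(t(2)) = s(4) = 2, s(t(3)) = s(6) = 5, s(t(4)) = s(7) = 6, s(t(5)) = s(8) = 7, s(t(6)) = s(1) = 4, s(t(7)) = s(5) = 3, s(t(8)) = s(2) = 8.
Hence s ∘ t = [0 1 2 5 6 7 4 3 8].

0 1 2 5 6 7 4 3 8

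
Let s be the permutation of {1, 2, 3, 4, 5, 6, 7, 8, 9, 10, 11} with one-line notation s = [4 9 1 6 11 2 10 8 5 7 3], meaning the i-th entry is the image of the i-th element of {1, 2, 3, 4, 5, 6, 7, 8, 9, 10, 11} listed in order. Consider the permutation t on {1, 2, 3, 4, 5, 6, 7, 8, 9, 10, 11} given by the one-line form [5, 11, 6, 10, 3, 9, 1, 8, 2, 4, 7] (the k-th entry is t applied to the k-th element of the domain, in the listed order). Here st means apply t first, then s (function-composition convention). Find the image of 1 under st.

(st)(1) = s(t(1)). t(1) = 5, then s(5) = 11. So (st)(1) = 11.

11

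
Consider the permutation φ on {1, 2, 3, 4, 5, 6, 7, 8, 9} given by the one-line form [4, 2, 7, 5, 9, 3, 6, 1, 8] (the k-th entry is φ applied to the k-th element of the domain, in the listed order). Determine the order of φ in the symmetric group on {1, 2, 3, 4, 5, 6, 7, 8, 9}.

The disjoint-cycle form of φ has cycle lengths 5, 3, 1.
The order is lcm(5, 3) = 15.

15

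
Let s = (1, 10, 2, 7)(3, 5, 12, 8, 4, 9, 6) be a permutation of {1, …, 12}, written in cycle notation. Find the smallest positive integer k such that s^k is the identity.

28

The disjoint cycles have lengths 7, 4, 1.
The order is lcm(7, 4) = 28.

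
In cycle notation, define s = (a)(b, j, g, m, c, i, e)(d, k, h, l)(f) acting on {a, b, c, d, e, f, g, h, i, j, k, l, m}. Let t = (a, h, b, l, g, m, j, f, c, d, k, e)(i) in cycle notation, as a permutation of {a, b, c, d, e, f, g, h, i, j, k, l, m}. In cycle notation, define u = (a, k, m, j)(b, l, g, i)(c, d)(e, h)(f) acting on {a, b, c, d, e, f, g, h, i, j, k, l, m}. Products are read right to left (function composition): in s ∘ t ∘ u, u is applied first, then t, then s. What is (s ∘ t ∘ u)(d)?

k

Apply the permutations in order: u(d) = c, then t(c) = d, then s(d) = k. So (s ∘ t ∘ u)(d) = k.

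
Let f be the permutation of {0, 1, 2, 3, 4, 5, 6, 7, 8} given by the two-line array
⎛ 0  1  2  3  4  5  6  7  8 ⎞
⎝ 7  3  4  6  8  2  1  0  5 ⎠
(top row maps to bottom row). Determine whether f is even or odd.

In disjoint-cycle form the cycle lengths are 4, 3, 2.
A cycle of length ℓ contributes ℓ−1 transpositions, so f is a product of 3 + 2 + 1 = 6 transpositions — even.

even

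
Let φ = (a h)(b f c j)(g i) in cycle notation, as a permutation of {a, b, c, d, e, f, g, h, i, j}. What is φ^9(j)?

b

j lies in the 4-cycle (b f c j).
Since the cycle has length 4, φ^9 acts on it the same as φ^1 (9 mod 4 = 1).
Advancing 1 step from j: j → b.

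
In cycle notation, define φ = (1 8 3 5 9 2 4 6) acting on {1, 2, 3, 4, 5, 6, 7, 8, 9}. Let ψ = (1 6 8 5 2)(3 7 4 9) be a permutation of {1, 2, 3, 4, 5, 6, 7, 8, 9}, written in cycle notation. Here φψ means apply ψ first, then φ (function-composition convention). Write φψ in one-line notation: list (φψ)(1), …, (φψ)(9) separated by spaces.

1 8 7 2 4 3 6 9 5

(φψ)(x) = φ(ψ(x)). Computing each image: φ(ψ(1)) = φ(6) = 1, φ(ψ(2)) = φ(1) = 8, φ(ψ(3)) = φ(7) = 7, φ(ψ(4)) = φ(9) = 2, φ(ψ(5)) = φ(2) = 4, φ(ψ(6)) = φ(8) = 3, φ(ψ(7)) = φ(4) = 6, φ(ψ(8)) = φ(5) = 9, φ(ψ(9)) = φ(3) = 5.
Hence φψ = [1 8 7 2 4 3 6 9 5].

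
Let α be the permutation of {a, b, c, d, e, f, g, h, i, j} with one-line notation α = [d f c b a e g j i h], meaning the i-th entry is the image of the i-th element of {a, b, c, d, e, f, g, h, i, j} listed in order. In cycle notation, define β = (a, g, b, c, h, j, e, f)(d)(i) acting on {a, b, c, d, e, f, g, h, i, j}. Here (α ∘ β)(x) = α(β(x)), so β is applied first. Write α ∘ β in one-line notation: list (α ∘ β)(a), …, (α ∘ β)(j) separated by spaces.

(α ∘ β)(x) = α(β(x)). Computing each image: α(β(a)) = α(g) = g, α(β(b)) = α(c) = c, α(β(c)) = α(h) = j, α(β(d)) = α(d) = b, α(β(e)) = α(f) = e, α(β(f)) = α(a) = d, α(β(g)) = α(b) = f, α(β(h)) = α(j) = h, α(β(i)) = α(i) = i, α(β(j)) = α(e) = a.
Hence α ∘ β = [g c j b e d f h i a].

g c j b e d f h i a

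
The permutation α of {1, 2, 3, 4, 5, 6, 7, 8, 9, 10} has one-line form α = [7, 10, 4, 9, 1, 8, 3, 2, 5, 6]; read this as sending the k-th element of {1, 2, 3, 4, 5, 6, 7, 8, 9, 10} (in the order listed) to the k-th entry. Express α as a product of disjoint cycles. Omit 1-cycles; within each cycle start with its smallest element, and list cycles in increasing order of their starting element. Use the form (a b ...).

From 1: 1 → 7 → 3 → 4 → 9 → 5 → 1, closing the cycle (1 7 3 4 9 5).
Continuing from each remaining unvisited element yields (1 7 3 4 9 5)(2 10 6 8).

(1 7 3 4 9 5)(2 10 6 8)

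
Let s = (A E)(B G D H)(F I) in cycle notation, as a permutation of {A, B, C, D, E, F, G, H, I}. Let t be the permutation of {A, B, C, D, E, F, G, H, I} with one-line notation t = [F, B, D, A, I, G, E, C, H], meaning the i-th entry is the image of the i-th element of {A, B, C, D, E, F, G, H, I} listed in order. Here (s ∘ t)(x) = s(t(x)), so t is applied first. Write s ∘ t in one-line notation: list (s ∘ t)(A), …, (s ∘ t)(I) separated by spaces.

I G H E F D A C B

Chase each element through t then s: A → F → I; B → B → G; C → D → H; D → A → E; E → I → F; F → G → D; G → E → A; H → C → C; I → H → B.
Collecting the images, s ∘ t = [I G H E F D A C B].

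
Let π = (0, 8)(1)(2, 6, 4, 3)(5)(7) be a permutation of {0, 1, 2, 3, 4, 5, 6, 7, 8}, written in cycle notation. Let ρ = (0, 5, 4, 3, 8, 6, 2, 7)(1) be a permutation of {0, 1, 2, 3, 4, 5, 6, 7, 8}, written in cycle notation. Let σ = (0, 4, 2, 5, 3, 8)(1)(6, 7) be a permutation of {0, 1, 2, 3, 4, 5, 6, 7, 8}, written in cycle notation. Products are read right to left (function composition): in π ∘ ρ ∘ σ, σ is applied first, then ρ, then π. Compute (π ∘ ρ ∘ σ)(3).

4

Apply the permutations in order: σ(3) = 8, then ρ(8) = 6, then π(6) = 4. So (π ∘ ρ ∘ σ)(3) = 4.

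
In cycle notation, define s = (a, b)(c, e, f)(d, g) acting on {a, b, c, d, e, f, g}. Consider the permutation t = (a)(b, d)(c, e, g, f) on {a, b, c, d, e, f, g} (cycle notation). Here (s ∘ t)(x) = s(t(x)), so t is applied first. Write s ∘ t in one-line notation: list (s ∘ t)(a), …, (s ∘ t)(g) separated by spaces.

For each element, apply t then s: a → a → b; b → d → g; c → e → f; d → b → a; e → g → d; f → c → e; g → f → c.
Collecting the images, s ∘ t = [b g f a d e c].

b g f a d e c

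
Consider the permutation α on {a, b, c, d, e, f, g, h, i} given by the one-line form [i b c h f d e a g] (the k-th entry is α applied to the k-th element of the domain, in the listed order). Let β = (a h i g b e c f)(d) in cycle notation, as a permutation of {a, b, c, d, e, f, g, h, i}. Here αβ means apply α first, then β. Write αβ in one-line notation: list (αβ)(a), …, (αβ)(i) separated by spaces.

For each element, apply α then β: a → i → g; b → b → e; c → c → f; d → h → i; e → f → a; f → d → d; g → e → c; h → a → h; i → g → b.
So αβ in one-line form is g e f i a d c h b.

g e f i a d c h b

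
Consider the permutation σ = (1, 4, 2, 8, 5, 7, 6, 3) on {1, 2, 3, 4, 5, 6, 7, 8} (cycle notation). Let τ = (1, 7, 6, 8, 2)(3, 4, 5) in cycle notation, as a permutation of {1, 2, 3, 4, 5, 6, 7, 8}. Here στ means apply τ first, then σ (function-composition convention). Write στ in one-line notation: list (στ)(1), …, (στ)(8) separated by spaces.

6 4 2 7 1 5 3 8

For each element, apply τ then σ: 1 → 7 → 6; 2 → 1 → 4; 3 → 4 → 2; 4 → 5 → 7; 5 → 3 → 1; 6 → 8 → 5; 7 → 6 → 3; 8 → 2 → 8.
So στ in one-line form is 6 4 2 7 1 5 3 8.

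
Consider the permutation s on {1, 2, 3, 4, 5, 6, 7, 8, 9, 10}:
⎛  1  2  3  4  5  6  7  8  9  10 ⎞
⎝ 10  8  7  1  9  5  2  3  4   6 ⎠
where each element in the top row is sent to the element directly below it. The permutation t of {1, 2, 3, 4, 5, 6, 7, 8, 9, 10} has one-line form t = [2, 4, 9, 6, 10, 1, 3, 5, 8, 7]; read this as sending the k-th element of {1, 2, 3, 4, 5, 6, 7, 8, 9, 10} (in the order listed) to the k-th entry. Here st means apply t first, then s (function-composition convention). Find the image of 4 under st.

5

(st)(4) = s(t(4)). t(4) = 6, then s(6) = 5. So (st)(4) = 5.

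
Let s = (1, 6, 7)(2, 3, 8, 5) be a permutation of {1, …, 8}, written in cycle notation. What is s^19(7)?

1

7 lies in the 3-cycle (1, 6, 7).
Since the cycle has length 3, s^19 acts on it the same as s^1 (19 mod 3 = 1).
Stepping 1 place around the cycle: 7 → 1.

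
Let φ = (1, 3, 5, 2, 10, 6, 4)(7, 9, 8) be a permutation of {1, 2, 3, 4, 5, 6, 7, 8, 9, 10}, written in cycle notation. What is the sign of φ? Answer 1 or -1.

The cycle lengths are 7, 3.
A cycle of length ℓ contributes ℓ−1 transpositions, so φ is a product of 6 + 2 = 8 transpositions — even.

1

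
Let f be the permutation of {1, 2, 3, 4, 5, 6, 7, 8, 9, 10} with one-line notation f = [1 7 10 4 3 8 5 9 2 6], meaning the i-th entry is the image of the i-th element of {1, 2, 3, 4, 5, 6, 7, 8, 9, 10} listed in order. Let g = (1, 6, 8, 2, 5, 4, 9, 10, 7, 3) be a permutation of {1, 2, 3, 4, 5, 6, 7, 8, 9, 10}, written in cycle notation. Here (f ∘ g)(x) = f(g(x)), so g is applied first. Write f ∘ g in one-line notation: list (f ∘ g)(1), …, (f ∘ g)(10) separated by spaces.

8 3 1 2 4 9 10 7 6 5

(f ∘ g)(x) = f(g(x)). Computing each image: f(g(1)) = f(6) = 8, f(g(2)) = f(5) = 3, f(g(3)) = f(1) = 1, f(g(4)) = f(9) = 2, f(g(5)) = f(4) = 4, f(g(6)) = f(8) = 9, f(g(7)) = f(3) = 10, f(g(8)) = f(2) = 7, f(g(9)) = f(10) = 6, f(g(10)) = f(7) = 5.
Hence f ∘ g = [8 3 1 2 4 9 10 7 6 5].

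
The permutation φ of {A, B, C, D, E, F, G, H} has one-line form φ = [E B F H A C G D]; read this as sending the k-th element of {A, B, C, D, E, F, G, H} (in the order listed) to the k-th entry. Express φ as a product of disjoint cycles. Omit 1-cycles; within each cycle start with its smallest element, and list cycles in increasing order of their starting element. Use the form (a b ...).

(A E)(C F)(D H)

Start at A and follow images: A → E → A, giving the cycle (A E).
Continuing from each remaining unvisited element yields (A E)(C F)(D H).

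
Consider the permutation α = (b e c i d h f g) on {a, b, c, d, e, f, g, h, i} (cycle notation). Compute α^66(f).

f lies in the 8-cycle (b e c i d h f g).
Since the cycle has length 8, α^66 acts on it the same as α^2 (66 mod 8 = 2).
Stepping 2 places around the cycle: f → g → b.

b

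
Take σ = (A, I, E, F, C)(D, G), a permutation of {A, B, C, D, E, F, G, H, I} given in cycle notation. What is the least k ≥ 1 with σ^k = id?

The cycle type of σ is (5, 2, 1, 1).
The order is lcm(5, 2) = 10.

10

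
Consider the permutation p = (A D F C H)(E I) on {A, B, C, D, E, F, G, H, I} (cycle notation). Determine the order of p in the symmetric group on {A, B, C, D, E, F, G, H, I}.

The disjoint cycles have lengths 5, 2, 1, 1.
The order is lcm(5, 2) = 10.

10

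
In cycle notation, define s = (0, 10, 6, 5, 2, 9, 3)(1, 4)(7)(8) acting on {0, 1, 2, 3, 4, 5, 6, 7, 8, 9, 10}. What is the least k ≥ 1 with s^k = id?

The cycle type of s is (7, 2, 1, 1).
The order is lcm(7, 2) = 14.

14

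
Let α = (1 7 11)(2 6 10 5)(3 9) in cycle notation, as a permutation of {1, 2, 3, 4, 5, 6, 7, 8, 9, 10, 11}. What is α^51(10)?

6

10 lies in the 4-cycle (2 6 10 5).
On a 4-cycle, α^4 is the identity, so α^51 = α^3 there (51 ≡ 3 mod 4).
Advancing 3 steps from 10: 10 → 5 → 2 → 6.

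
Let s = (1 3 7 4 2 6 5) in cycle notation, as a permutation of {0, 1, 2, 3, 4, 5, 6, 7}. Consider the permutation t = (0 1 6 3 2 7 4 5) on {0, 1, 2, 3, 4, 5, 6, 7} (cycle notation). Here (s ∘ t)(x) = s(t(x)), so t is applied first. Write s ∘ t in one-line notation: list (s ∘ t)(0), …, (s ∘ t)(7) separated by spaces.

3 5 4 6 1 0 7 2

(s ∘ t)(x) = s(t(x)). Computing each image: s(t(0)) = s(1) = 3, s(t(1)) = s(6) = 5, s(t(2)) = s(7) = 4, s(t(3)) = s(2) = 6, s(t(4)) = s(5) = 1, s(t(5)) = s(0) = 0, s(t(6)) = s(3) = 7, s(t(7)) = s(4) = 2.
Hence s ∘ t = [3 5 4 6 1 0 7 2].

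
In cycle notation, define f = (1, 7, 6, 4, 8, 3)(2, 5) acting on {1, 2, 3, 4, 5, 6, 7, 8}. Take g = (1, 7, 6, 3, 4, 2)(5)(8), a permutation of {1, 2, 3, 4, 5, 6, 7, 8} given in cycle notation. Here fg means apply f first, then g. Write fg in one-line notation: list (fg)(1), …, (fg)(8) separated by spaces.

6 5 7 8 1 2 3 4

For each element, apply f then g: 1 → 7 → 6; 2 → 5 → 5; 3 → 1 → 7; 4 → 8 → 8; 5 → 2 → 1; 6 → 4 → 2; 7 → 6 → 3; 8 → 3 → 4.
Collecting the images, fg = [6 5 7 8 1 2 3 4].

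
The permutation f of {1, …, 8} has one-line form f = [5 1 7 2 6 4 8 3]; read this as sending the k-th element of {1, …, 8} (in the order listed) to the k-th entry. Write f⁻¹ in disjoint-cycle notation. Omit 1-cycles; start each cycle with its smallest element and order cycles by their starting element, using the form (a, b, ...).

(1, 2, 4, 6, 5)(3, 8, 7)

The cycle decomposition of f is (1, 5, 6, 4, 2)(3, 7, 8).
Reversing each cycle (and rotating so the smallest element leads) gives f⁻¹ = (1, 2, 4, 6, 5)(3, 8, 7).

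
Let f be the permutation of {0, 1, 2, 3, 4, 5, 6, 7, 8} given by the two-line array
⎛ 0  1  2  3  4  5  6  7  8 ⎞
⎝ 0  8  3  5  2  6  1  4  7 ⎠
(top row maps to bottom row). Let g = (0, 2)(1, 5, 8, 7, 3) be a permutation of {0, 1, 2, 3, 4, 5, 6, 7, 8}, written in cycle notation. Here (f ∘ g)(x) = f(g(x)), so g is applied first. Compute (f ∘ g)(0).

g(0) = 2, then f(2) = 3; composing gives (f ∘ g)(0) = 3.

3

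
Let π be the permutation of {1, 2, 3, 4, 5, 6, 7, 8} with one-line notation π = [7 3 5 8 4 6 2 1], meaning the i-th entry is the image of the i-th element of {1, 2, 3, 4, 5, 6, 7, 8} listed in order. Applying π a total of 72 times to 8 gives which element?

Tracing 8 → 1 → … returns to 8 after 7 steps, so 8 lies in a 7-cycle (1, 7, 2, 3, 5, 4, 8).
Since the cycle has length 7, π^72 acts on it the same as π^2 (72 mod 7 = 2).
Advancing 2 steps from 8: 8 → 1 → 7.

7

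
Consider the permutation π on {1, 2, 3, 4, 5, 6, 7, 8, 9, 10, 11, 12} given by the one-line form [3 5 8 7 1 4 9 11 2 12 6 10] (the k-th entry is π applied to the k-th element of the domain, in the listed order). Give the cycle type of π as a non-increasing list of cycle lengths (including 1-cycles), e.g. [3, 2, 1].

[10, 2]

The disjoint cycles are (1 3 8 11 6 4 7 9 2 5)(10 12), with lengths 10, 2 in non-increasing order.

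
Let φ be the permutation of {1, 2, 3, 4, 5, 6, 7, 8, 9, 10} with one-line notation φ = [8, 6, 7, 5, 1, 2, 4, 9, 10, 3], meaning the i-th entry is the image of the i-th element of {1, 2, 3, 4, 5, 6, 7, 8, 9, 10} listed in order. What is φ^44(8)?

Tracing 8 → 9 → … returns to 8 after 8 steps, so 8 lies in an 8-cycle (1, 8, 9, 10, 3, 7, 4, 5).
Since the cycle has length 8, φ^44 acts on it the same as φ^4 (44 mod 8 = 4).
Advancing 4 steps from 8: 8 → 9 → 10 → 3 → 7.

7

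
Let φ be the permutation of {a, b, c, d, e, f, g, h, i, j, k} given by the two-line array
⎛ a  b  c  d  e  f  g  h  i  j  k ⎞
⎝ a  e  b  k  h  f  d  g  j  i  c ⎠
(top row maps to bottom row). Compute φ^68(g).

Tracing g → d → … returns to g after 7 steps, so g lies in a 7-cycle (b e h g d k c).
Powers repeat with period 7 on this cycle, and 68 mod 7 = 5, so φ^68(g) = φ^5(g).
Advancing 5 steps from g: g → d → k → c → b → e.

e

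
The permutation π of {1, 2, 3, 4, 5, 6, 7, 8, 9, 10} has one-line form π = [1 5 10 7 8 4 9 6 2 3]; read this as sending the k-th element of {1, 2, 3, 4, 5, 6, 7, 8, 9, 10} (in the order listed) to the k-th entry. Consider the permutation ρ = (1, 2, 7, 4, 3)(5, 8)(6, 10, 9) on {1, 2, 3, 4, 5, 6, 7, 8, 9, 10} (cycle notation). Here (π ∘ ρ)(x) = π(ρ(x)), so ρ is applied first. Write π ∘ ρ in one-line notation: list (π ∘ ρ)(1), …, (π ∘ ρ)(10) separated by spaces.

5 9 1 10 6 3 7 8 4 2

(π ∘ ρ)(x) = π(ρ(x)). Computing each image: π(ρ(1)) = π(2) = 5, π(ρ(2)) = π(7) = 9, π(ρ(3)) = π(1) = 1, π(ρ(4)) = π(3) = 10, π(ρ(5)) = π(8) = 6, π(ρ(6)) = π(10) = 3, π(ρ(7)) = π(4) = 7, π(ρ(8)) = π(5) = 8, π(ρ(9)) = π(6) = 4, π(ρ(10)) = π(9) = 2.
Hence π ∘ ρ = [5 9 1 10 6 3 7 8 4 2].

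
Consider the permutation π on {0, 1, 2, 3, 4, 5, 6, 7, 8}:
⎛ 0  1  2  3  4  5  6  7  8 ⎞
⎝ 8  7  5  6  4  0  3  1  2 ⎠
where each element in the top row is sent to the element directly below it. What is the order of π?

4

Decomposing into disjoint cycles gives cycle lengths 4, 2, 2, 1.
The order of π is the least common multiple of its cycle lengths: lcm(4, 2, 2) = 4.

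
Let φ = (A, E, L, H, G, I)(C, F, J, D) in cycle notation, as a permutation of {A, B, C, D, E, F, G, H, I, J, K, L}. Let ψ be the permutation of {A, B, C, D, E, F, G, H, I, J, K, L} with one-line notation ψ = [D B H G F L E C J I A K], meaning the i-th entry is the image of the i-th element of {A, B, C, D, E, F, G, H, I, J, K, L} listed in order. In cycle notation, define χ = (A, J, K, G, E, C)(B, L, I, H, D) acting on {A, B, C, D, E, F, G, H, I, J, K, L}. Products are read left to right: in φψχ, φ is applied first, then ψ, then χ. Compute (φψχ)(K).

Apply the permutations in order: φ(K) = K, then ψ(K) = A, then χ(A) = J. So (φψχ)(K) = J.

J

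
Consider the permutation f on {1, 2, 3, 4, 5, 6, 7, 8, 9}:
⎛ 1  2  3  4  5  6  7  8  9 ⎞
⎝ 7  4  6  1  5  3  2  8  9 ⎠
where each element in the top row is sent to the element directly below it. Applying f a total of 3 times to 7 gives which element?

Tracing 7 → 2 → … returns to 7 after 4 steps, so 7 lies in a 4-cycle (1 7 2 4).
Advancing 3 steps from 7: 7 → 2 → 4 → 1.

1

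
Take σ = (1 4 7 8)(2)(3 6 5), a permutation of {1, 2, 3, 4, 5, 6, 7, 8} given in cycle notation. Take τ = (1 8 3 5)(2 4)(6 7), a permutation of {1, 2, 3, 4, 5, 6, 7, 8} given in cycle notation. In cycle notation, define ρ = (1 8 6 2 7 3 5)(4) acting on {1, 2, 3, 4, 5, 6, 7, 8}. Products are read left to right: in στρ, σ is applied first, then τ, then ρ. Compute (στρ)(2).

Apply the permutations in order: σ(2) = 2, then τ(2) = 4, then ρ(4) = 4. So (στρ)(2) = 4.

4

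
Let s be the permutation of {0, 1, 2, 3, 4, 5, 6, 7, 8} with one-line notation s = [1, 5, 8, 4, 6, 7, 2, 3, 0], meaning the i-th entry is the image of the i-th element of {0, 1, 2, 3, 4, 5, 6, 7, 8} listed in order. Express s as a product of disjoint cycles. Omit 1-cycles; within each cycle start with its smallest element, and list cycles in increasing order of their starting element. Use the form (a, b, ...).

(0, 1, 5, 7, 3, 4, 6, 2, 8)

Iterating s from 0 gives 0 → 1 → 5 → 7 → 3 → 4 → 6 → 2 → 8 → 0; that is the 9-cycle (0, 1, 5, 7, 3, 4, 6, 2, 8).
Continuing from each remaining unvisited element yields (0, 1, 5, 7, 3, 4, 6, 2, 8).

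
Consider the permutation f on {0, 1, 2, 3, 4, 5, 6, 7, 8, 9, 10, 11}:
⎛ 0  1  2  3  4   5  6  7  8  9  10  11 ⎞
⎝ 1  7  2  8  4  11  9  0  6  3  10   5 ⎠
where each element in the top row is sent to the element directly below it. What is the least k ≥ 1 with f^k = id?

12

Writing f as disjoint cycles, the cycle lengths are 4, 3, 2, 1, 1, 1.
Since disjoint cycles commute, ord(f) = lcm(4, 3, 2) = 12.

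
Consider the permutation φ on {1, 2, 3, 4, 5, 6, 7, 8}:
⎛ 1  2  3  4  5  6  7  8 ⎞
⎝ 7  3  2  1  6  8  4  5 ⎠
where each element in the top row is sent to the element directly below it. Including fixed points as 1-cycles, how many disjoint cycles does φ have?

The cycle decomposition is (1 7 4)(2 3)(5 6 8), which has 3 cycles (counting 1-cycles).

3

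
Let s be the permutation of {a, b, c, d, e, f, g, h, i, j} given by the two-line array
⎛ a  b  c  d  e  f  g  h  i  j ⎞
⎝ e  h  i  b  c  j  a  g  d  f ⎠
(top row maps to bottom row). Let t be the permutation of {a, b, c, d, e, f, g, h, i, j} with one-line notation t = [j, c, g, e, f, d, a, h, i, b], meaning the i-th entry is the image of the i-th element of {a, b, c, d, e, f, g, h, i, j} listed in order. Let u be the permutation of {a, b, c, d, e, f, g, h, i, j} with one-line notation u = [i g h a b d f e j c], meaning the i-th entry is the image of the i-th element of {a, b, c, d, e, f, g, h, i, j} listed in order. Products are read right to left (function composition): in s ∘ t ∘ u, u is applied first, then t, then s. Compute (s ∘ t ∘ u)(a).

Chase a: u(a) = i; t(i) = i; s(i) = d. Hence (s ∘ t ∘ u)(a) = d.

d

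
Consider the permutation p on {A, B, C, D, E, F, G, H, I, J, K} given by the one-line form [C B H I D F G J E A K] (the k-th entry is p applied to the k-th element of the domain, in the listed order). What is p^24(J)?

Tracing J → A → … returns to J after 4 steps, so J lies in a 4-cycle (A, C, H, J).
Powers repeat with period 4 on this cycle, and 24 mod 4 = 0, so p^24(J) = p^0(J).
So p^24(J) = J.

J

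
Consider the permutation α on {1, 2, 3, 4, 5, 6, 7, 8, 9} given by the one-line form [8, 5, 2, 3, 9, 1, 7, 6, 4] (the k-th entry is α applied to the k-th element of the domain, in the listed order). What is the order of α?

15

Writing α as disjoint cycles, the cycle lengths are 5, 3, 1.
Since disjoint cycles commute, ord(α) = lcm(5, 3) = 15.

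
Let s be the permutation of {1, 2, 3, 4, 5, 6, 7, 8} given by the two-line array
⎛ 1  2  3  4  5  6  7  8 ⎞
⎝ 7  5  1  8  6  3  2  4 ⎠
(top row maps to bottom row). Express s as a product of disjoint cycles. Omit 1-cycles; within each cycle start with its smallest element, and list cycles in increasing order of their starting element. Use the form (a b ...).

(1 7 2 5 6 3)(4 8)

From 1: 1 → 7 → 2 → 5 → 6 → 3 → 1, closing the cycle (1 7 2 5 6 3).
Repeating from the next unused element and collecting all non-trivial cycles gives (1 7 2 5 6 3)(4 8).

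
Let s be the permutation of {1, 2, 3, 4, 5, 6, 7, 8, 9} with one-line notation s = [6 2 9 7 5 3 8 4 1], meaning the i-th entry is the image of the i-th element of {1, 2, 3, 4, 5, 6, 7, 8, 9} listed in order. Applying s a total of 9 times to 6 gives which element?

Tracing 6 → 3 → … returns to 6 after 4 steps, so 6 lies in a 4-cycle (1 6 3 9).
Since the cycle has length 4, s^9 acts on it the same as s^1 (9 mod 4 = 1).
Advancing 1 step from 6: 6 → 3.

3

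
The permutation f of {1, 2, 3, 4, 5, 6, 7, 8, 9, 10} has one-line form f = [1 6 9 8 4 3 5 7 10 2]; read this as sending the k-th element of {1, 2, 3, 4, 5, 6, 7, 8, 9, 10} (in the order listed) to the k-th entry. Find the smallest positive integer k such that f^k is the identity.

Writing f as disjoint cycles, the cycle lengths are 5, 4, 1.
The order is lcm(5, 4) = 20.

20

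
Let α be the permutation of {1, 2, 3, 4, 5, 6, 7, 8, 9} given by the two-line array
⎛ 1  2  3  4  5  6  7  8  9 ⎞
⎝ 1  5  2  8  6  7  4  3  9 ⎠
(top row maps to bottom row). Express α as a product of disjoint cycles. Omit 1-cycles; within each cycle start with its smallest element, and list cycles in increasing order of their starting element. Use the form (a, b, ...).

(2, 5, 6, 7, 4, 8, 3)

Iterating α from 2 gives 2 → 5 → 6 → 7 → 4 → 8 → 3 → 2; that is the 7-cycle (2, 5, 6, 7, 4, 8, 3).
Repeating from the next unused element and collecting all non-trivial cycles gives (2, 5, 6, 7, 4, 8, 3).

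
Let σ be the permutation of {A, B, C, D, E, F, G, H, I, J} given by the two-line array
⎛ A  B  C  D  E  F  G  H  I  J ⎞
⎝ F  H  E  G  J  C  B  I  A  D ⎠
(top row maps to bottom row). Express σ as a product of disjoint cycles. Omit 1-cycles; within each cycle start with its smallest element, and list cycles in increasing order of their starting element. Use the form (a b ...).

Start at A and follow images: A → F → C → E → J → D → G → B → H → I → A, giving the cycle (A F C E J D G B H I).
Repeating from the next unused element and collecting all non-trivial cycles gives (A F C E J D G B H I).

(A F C E J D G B H I)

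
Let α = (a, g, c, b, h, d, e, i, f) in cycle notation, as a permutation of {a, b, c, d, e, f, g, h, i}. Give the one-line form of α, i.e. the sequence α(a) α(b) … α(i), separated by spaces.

g h b e i a c d f

Each element maps to the next entry in its cycle (wrapping to the front): a→g, b→h, c→b, d→e, e→i, f→a, g→c, h→d, i→f.
So the one-line form is g h b e i a c d f.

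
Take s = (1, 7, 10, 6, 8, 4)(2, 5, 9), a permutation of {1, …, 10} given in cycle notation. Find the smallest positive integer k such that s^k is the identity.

6

The disjoint cycles have lengths 6, 3, 1.
The order of s is the least common multiple of its cycle lengths: lcm(6, 3) = 6.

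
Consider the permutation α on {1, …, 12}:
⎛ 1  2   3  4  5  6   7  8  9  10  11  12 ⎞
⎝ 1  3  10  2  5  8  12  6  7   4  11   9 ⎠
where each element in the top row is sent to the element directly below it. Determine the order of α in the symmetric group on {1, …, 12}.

Writing α as disjoint cycles, the cycle lengths are 4, 3, 2, 1, 1, 1.
Since disjoint cycles commute, ord(α) = lcm(4, 3, 2) = 12.

12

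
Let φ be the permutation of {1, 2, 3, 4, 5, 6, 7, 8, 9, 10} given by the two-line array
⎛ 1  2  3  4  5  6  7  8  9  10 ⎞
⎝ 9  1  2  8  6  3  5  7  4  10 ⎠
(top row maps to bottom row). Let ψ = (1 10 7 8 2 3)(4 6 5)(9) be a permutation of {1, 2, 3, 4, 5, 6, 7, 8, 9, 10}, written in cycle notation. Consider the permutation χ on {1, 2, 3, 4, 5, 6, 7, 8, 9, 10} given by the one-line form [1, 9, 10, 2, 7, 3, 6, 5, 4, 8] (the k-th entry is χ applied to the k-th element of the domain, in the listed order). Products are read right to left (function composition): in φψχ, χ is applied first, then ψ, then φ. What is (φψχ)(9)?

3

Apply the permutations in order: χ(9) = 4, then ψ(4) = 6, then φ(6) = 3. So (φψχ)(9) = 3.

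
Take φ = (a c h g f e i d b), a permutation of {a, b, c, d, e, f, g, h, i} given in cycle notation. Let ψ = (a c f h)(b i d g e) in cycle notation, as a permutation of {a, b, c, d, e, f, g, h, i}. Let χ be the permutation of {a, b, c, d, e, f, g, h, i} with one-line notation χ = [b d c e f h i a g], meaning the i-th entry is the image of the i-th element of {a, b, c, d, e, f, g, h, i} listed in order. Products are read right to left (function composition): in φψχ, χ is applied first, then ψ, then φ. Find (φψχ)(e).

g

(φψχ)(e) = φ(ψ(χ(e))). χ(e) = f, then ψ(f) = h, then φ(h) = g, so the result is g.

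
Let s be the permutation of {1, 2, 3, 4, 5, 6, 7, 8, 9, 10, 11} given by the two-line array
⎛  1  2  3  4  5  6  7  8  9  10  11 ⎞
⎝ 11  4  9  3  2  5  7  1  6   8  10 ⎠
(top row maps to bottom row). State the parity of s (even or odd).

even

In disjoint-cycle form the cycle lengths are 6, 4, 1.
A cycle of length ℓ contributes ℓ−1 transpositions, so s is a product of 5 + 3 = 8 transpositions — even.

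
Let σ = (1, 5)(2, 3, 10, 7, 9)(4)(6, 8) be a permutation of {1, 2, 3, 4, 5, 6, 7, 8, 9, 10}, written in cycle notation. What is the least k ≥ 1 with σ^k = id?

10

The cycle type of σ is (5, 2, 2, 1).
The order of σ is the least common multiple of its cycle lengths: lcm(5, 2, 2) = 10.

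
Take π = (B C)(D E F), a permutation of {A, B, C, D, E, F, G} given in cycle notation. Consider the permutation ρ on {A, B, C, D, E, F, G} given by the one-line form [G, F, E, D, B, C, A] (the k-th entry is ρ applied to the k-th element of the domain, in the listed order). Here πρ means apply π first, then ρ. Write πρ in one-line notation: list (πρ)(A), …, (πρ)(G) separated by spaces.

G E F B C D A

Chase each element through π then ρ: A → A → G; B → C → E; C → B → F; D → E → B; E → F → C; F → D → D; G → G → A.
So πρ in one-line form is G E F B C D A.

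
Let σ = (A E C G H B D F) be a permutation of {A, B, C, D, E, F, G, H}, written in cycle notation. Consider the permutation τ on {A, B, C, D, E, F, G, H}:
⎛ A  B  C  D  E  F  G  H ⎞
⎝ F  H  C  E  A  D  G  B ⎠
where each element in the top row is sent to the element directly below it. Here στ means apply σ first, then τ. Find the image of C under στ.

G

(στ)(C) = τ(σ(C)). σ(C) = G, then τ(G) = G. So (στ)(C) = G.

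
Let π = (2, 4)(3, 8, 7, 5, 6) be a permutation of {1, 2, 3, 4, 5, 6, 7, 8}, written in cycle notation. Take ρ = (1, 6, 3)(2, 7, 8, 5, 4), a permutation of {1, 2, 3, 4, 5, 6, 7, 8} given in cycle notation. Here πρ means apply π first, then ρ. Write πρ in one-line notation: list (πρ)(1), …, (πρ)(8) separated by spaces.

(πρ)(x) = ρ(π(x)). Computing each image: ρ(π(1)) = ρ(1) = 6, ρ(π(2)) = ρ(4) = 2, ρ(π(3)) = ρ(8) = 5, ρ(π(4)) = ρ(2) = 7, ρ(π(5)) = ρ(6) = 3, ρ(π(6)) = ρ(3) = 1, ρ(π(7)) = ρ(5) = 4, ρ(π(8)) = ρ(7) = 8.
Hence πρ = [6 2 5 7 3 1 4 8].

6 2 5 7 3 1 4 8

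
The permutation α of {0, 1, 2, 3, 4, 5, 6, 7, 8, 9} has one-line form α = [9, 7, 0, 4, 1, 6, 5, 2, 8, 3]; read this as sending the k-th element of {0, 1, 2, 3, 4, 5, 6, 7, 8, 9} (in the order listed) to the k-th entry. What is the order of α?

14

Writing α as disjoint cycles, the cycle lengths are 7, 2, 1.
Since disjoint cycles commute, ord(α) = lcm(7, 2) = 14.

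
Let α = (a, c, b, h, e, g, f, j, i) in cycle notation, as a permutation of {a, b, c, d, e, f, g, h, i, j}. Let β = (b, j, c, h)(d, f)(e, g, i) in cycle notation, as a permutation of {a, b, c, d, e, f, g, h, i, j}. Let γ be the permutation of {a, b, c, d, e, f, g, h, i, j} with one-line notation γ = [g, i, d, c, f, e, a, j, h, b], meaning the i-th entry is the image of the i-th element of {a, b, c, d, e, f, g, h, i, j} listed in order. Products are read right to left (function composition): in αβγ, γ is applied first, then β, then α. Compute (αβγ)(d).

e

(αβγ)(d) = α(β(γ(d))). γ(d) = c, then β(c) = h, then α(h) = e, so the result is e.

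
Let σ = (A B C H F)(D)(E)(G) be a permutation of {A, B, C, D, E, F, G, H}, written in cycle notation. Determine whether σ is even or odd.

even

The cycle lengths are 5, 1, 1, 1.
A cycle of length ℓ contributes ℓ−1 transpositions, so σ is a product of 4 transpositions — even.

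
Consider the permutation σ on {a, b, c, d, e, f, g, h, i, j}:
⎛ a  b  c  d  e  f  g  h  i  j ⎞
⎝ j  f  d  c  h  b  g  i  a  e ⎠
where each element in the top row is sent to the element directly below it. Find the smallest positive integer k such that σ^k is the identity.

The disjoint-cycle form of σ has cycle lengths 5, 2, 2, 1.
The order of σ is the least common multiple of its cycle lengths: lcm(5, 2, 2) = 10.

10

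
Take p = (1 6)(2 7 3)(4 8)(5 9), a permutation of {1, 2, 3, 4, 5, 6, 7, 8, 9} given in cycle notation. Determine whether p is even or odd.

odd

The cycle lengths are 3, 2, 2, 2.
A cycle is odd iff its length is even; p has 3 even-length cycles, so sgn(p) = (−1)^3 and p is odd.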